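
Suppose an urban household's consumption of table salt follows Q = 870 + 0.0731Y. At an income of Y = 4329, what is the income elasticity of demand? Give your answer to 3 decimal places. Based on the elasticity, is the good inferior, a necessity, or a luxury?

0.267 (necessity)

At Y = 4329: Q = 1186.450.
dQ/dY = 0.0731.
η = (dQ/dY)·(Y/Q) = 0.0731 × (4329/1186.450) = 0.267.
Since 0 < η < 1, the good is a necessity.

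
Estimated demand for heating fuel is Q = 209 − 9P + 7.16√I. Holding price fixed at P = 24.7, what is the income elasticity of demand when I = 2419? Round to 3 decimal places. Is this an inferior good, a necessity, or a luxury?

At P = 24.7, I = 2419: Q = 338.853.
Holding P constant, ∂Q/∂I = 7.16/(2√I) = 0.0727889.
η_I = (∂Q/∂I)·(I/Q) = 0.0727889 × (2419/338.853) = 0.520.
Since 0 < η < 1, this is a necessity.

0.520 (necessity)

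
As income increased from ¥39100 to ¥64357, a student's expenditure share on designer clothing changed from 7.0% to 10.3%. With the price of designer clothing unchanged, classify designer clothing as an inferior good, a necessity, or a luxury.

The budget share rises as income rises, so η > 1.

luxury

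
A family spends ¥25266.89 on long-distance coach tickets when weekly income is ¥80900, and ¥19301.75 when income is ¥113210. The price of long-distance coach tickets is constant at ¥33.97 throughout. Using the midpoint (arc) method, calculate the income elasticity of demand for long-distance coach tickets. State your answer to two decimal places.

-0.80

With a constant price, Q₁ = 25266.89/33.97 = 743.800 and Q₂ = 19301.75/33.97 = 568.200 (equivalently, work directly with expenditure since P cancels).
Midpoint %ΔQ = (19301.75 − 25266.89)/22284.32 = -0.26768; midpoint %ΔI = (113210 − 80900)/97055 = 0.33290.
η = -0.26768 / 0.33290 = -0.80.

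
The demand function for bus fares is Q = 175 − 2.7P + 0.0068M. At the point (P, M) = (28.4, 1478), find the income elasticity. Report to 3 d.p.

0.093

At P = 28.4, M = 1478: Q = 108.370.
Holding P constant, ∂Q/∂M = 0.0068.
η_M = (∂Q/∂M)·(M/Q) = 0.0068 × (1478/108.370) = 0.093.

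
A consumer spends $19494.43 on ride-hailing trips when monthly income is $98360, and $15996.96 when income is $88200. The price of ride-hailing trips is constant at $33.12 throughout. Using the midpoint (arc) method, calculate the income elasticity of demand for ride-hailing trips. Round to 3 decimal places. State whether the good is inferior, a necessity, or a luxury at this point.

1.809 (luxury)

With a constant price, Q₁ = 19494.43/33.12 = 588.600 and Q₂ = 15996.96/33.12 = 483.000 (equivalently, work directly with expenditure since P cancels).
Midpoint %ΔQ = (15996.96 − 19494.43)/17745.70 = -0.19709; midpoint %ΔI = (88200 − 98360)/93280 = -0.10892.
η = -0.19709 / -0.10892 = 1.809.
η > 1 ⇒ luxury.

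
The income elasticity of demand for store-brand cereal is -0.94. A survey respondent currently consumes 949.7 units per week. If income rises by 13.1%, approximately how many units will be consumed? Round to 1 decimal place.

832.8

%ΔQ ≈ η × %ΔI = -0.94 × 13.1% = -12.314%.
New Q ≈ 949.7 × (1 − 0.12314) = 832.8.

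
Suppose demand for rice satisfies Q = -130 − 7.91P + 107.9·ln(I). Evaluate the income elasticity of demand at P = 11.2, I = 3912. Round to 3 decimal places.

At P = 11.2, I = 3912: Q = 673.936.
Holding P constant, ∂Q/∂I = 107.9/I = 0.0275818.
η_I = (∂Q/∂I)·(I/Q) = 0.0275818 × (3912/673.936) = 0.160.

0.160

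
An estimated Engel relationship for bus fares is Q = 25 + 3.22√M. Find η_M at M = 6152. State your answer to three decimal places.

At M = 6152: Q = 277.560.
dQ/dM = 3.22/(2√M) = 0.0205266 at this income.
η = (dQ/dM)·(M/Q) = 0.0205266 × (6152/277.560) = 0.455.

0.455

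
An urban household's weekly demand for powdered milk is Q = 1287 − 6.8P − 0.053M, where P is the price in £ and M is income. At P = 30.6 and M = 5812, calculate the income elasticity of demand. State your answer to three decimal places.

At P = 30.6, M = 5812: Q = 770.884.
Holding P constant, ∂Q/∂M = −0.053.
η_M = (∂Q/∂M)·(M/Q) = -0.053 × (5812/770.884) = -0.400.

-0.400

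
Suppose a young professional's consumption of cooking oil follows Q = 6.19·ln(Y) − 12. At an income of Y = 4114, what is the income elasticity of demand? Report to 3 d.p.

0.157

At Y = 4114: Q = 39.514.
dQ/dY = 6.19/Y = 0.00150462 at this income.
η = (dQ/dY)·(Y/Q) = 0.00150462 × (4114/39.514) = 0.157.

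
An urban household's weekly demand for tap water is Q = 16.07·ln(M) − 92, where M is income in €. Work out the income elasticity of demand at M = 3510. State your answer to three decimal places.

At M = 3510: Q = 39.185.
dQ/dM = 16.07/M = 0.00457835 at this income.
η = (dQ/dM)·(M/Q) = 0.00457835 × (3510/39.185) = 0.410.

0.410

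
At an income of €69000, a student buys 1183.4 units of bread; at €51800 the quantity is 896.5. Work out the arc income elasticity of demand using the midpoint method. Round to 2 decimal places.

0.97

ΔQ = 896.5 − 1183.4 = -286.9; midpoint Q̄ = (1183.4 + 896.5)/2 = 1039.95.
ΔI = 51800 − 69000 = -17200; midpoint Ī = (69000 + 51800)/2 = 60400.
η = (ΔQ/Q̄) ÷ (ΔI/Ī) = (-286.9/1039.95) ÷ (-17200/60400) = 0.97.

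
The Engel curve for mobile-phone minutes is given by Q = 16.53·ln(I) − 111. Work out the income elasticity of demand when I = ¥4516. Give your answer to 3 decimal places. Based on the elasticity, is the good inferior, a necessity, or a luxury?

At I = 4516: Q = 28.106.
dQ/dI = 16.53/I = 0.00366032 at this income.
η = (dQ/dI)·(I/Q) = 0.00366032 × (4516/28.106) = 0.588.
Since 0 < η < 1, the good is a necessity.

0.588 (necessity)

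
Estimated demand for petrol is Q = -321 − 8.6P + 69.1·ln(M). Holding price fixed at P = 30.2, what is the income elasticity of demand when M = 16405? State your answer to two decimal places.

At P = 30.2, M = 16405: Q = 89.919.
Holding P constant, ∂Q/∂M = 69.1/M = 0.00421213.
η_M = (∂Q/∂M)·(M/Q) = 0.00421213 × (16405/89.919) = 0.77.

0.77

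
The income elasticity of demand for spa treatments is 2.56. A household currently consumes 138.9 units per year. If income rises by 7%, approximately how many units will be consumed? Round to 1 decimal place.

%ΔQ ≈ η × %ΔI = 2.56 × 7% = 17.92%.
New Q ≈ 138.9 × (1 + 0.1792) = 163.8.

163.8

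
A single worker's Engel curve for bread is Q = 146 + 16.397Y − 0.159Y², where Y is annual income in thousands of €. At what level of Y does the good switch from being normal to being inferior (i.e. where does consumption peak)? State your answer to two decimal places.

dQ/dY = 16.397 − 0.318Y.
The good is inferior where dQ/dY < 0. Setting dQ/dY = 0 gives Y = 16.397 / 0.318 = 51.56.

51.56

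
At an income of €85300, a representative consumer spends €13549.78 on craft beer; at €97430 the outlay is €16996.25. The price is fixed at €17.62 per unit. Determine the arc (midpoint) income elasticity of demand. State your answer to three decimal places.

1.700

With a constant price, Q₁ = 13549.78/17.62 = 769.000 and Q₂ = 16996.25/17.62 = 964.600 (equivalently, work directly with expenditure since P cancels).
Midpoint %ΔQ = (16996.25 − 13549.78)/15273.02 = 0.22566; midpoint %ΔI = (97430 − 85300)/91365 = 0.13276.
η = 0.22566 / 0.13276 = 1.700.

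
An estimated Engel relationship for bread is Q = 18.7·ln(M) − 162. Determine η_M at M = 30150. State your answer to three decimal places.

At M = 30150: Q = 30.871.
dQ/dM = 18.7/M = 0.000620232 at this income.
η = (dQ/dM)·(M/Q) = 0.000620232 × (30150/30.871) = 0.606.

0.606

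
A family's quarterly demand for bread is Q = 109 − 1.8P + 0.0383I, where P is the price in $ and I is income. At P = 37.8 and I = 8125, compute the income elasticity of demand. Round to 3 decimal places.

At P = 37.8, I = 8125: Q = 352.148.
Holding P constant, ∂Q/∂I = 0.0383.
η_I = (∂Q/∂I)·(I/Q) = 0.0383 × (8125/352.148) = 0.884.

0.884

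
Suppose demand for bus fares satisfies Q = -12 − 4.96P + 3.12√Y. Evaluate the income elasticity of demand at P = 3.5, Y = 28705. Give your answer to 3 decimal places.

At P = 3.5, Y = 28705: Q = 499.248.
Holding P constant, ∂Q/∂Y = 3.12/(2√Y) = 0.00920759.
η_Y = (∂Q/∂Y)·(Y/Q) = 0.00920759 × (28705/499.248) = 0.529.

0.529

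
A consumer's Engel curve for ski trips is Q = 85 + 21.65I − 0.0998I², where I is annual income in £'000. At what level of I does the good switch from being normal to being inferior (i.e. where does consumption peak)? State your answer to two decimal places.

108.47

dQ/dI = 21.65 − 0.1996I.
The good is inferior where dQ/dI < 0. Setting dQ/dI = 0 gives I = 21.65 / 0.1996 = 108.47.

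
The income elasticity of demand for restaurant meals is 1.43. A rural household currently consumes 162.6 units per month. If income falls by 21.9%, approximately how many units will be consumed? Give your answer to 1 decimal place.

%ΔQ ≈ η × %ΔI = 1.43 × (-21.9%) = -31.317%.
New Q ≈ 162.6 × (1 − 0.31317) = 111.7.

111.7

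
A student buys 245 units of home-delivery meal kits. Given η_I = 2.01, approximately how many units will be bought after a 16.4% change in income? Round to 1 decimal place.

%ΔQ ≈ η × %ΔI = 2.01 × 16.4% = 32.964%.
New Q ≈ 245 × (1 + 0.32964) = 325.8.

325.8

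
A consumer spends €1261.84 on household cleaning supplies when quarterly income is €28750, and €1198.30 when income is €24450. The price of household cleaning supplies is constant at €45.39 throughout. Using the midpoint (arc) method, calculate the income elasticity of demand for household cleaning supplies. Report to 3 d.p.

With a constant price, Q₁ = 1261.84/45.39 = 27.800 and Q₂ = 1198.30/45.39 = 26.400 (equivalently, work directly with expenditure since P cancels).
Midpoint %ΔQ = (1198.30 − 1261.84)/1230.07 = -0.05166; midpoint %ΔI = (24450 − 28750)/26600 = -0.16165.
η = -0.05166 / -0.16165 = 0.320.

0.320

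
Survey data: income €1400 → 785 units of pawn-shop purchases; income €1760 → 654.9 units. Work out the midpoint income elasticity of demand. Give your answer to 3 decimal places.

-0.793

ΔQ = 654.9 − 785 = -130.1; midpoint Q̄ = (785 + 654.9)/2 = 719.95.
ΔI = 1760 − 1400 = 360; midpoint Ī = (1400 + 1760)/2 = 1580.
η = (ΔQ/Q̄) ÷ (ΔI/Ī) = (-130.1/719.95) ÷ (360/1580) = -0.793.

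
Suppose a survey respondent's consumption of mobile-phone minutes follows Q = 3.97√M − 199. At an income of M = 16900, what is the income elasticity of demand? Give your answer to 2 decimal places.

0.81

At M = 16900: Q = 317.100.
dQ/dM = 3.97/(2√M) = 0.0152692 at this income.
η = (dQ/dM)·(M/Q) = 0.0152692 × (16900/317.100) = 0.81.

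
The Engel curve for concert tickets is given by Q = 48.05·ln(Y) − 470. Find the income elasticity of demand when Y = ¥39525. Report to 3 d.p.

1.245

At Y = 39525: Q = 38.594.
dQ/dY = 48.05/Y = 0.00121569 at this income.
η = (dQ/dY)·(Y/Q) = 0.00121569 × (39525/38.594) = 1.245.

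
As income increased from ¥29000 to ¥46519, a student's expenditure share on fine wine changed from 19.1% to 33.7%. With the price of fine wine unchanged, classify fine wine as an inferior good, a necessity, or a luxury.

luxury

The budget share rises as income rises, so η > 1.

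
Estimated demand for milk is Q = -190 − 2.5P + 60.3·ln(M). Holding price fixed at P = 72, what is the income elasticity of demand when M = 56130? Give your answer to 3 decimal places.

At P = 72, M = 56130: Q = 289.406.
Holding P constant, ∂Q/∂M = 60.3/M = 0.00107429.
η_M = (∂Q/∂M)·(M/Q) = 0.00107429 × (56130/289.406) = 0.208.

0.208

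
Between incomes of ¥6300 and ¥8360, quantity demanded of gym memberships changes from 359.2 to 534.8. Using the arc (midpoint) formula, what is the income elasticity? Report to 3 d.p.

1.398

ΔQ = 534.8 − 359.2 = 175.6; midpoint Q̄ = (359.2 + 534.8)/2 = 447.
ΔI = 8360 − 6300 = 2060; midpoint Ī = (6300 + 8360)/2 = 7330.
η = (ΔQ/Q̄) ÷ (ΔI/Ī) = (175.6/447) ÷ (2060/7330) = 1.398.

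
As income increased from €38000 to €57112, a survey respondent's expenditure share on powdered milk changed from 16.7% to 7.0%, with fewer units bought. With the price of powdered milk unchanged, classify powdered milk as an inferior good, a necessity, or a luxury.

Quantity demanded falls as income rises, so η < 0.

inferior good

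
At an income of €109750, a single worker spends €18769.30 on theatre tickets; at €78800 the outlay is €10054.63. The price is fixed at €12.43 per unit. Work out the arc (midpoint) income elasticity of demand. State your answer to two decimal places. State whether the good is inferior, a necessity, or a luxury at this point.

1.84 (luxury)

With a constant price, Q₁ = 18769.30/12.43 = 1510.000 and Q₂ = 10054.63/12.43 = 808.900 (equivalently, work directly with expenditure since P cancels).
Midpoint %ΔQ = (10054.63 − 18769.30)/14411.97 = -0.60468; midpoint %ΔI = (78800 − 109750)/94275 = -0.32829.
η = -0.60468 / -0.32829 = 1.84.
η > 1 ⇒ luxury.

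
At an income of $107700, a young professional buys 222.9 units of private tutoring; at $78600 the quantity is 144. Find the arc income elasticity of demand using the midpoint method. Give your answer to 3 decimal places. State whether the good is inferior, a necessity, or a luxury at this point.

1.377 (luxury)

ΔQ = 144 − 222.9 = -78.9; midpoint Q̄ = (222.9 + 144)/2 = 183.45.
ΔI = 78600 − 107700 = -29100; midpoint Ī = (107700 + 78600)/2 = 93150.
η = (ΔQ/Q̄) ÷ (ΔI/Ī) = (-78.9/183.45) ÷ (-29100/93150) = 1.377.
η > 1 ⇒ luxury.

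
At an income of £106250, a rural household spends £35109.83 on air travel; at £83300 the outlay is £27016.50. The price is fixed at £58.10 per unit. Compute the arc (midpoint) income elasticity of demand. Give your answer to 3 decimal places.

With a constant price, Q₁ = 35109.83/58.10 = 604.300 and Q₂ = 27016.50/58.10 = 465.000 (equivalently, work directly with expenditure since P cancels).
Midpoint %ΔQ = (27016.50 − 35109.83)/31063.17 = -0.26054; midpoint %ΔI = (83300 − 106250)/94775 = -0.24215.
η = -0.26054 / -0.24215 = 1.076.

1.076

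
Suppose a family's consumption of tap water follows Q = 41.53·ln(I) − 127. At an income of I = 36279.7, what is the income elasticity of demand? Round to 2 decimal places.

0.13

At I = 36279.7: Q = 309.024.
dQ/dI = 41.53/I = 0.00114472 at this income.
η = (dQ/dI)·(I/Q) = 0.00114472 × (36279.7/309.024) = 0.13.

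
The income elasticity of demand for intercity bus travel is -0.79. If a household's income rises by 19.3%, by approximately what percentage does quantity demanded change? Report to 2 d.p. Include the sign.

%ΔQ ≈ η × %ΔI = -0.79 × 19.3% = -15.25%.

-15.25%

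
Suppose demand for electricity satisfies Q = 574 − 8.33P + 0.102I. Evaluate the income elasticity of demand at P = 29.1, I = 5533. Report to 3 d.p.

0.630

At P = 29.1, I = 5533: Q = 895.963.
Holding P constant, ∂Q/∂I = 0.102.
η_I = (∂Q/∂I)·(I/Q) = 0.102 × (5533/895.963) = 0.630.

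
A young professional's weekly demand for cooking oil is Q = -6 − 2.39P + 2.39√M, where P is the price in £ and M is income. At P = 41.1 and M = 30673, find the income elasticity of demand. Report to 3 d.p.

0.666

At P = 41.1, M = 30673: Q = 314.349.
Holding P constant, ∂Q/∂M = 2.39/(2√M) = 0.00682323.
η_M = (∂Q/∂M)·(M/Q) = 0.00682323 × (30673/314.349) = 0.666.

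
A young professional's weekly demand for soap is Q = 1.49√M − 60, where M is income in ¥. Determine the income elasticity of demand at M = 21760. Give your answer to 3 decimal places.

At M = 21760: Q = 159.794.
dQ/dM = 1.49/(2√M) = 0.00505041 at this income.
η = (dQ/dM)·(M/Q) = 0.00505041 × (21760/159.794) = 0.688.

0.688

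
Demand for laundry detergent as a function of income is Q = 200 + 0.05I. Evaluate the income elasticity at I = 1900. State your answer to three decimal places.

At I = 1900: Q = 295.000.
dQ/dI = 0.05.
η = (dQ/dI)·(I/Q) = 0.05 × (1900/295.000) = 0.322.

0.322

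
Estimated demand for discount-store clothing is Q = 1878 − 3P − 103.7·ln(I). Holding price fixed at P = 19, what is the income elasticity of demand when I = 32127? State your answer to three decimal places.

At P = 19, I = 32127: Q = 744.858.
Holding P constant, ∂Q/∂I = -103.7/I = -0.00322781.
η_I = (∂Q/∂I)·(I/Q) = -0.00322781 × (32127/744.858) = -0.139.

-0.139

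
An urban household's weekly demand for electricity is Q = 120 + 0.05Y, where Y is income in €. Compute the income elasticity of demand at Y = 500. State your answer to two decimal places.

0.17

At Y = 500: Q = 145.000.
dQ/dY = 0.05.
η = (dQ/dY)·(Y/Q) = 0.05 × (500/145.000) = 0.17.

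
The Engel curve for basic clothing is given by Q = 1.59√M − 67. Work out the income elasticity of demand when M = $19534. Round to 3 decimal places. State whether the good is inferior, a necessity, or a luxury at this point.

0.716 (necessity)

At M = 19534: Q = 155.225.
dQ/dM = 1.59/(2√M) = 0.00568816 at this income.
η = (dQ/dM)·(M/Q) = 0.00568816 × (19534/155.225) = 0.716.
Since 0 < η < 1, the good is a necessity.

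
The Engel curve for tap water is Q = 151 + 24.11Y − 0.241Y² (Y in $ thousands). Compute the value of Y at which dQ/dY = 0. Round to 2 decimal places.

dQ/dY = 24.11 − 0.482Y.
The good is inferior where dQ/dY < 0. Setting dQ/dY = 0 gives Y = 24.11 / 0.482 = 50.02.

50.02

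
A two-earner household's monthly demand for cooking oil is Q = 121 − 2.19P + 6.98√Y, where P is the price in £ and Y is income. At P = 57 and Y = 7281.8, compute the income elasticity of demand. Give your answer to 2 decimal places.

0.50

At P = 57, Y = 7281.8: Q = 591.798.
Holding P constant, ∂Q/∂Y = 6.98/(2√Y) = 0.0408984.
η_Y = (∂Q/∂Y)·(Y/Q) = 0.0408984 × (7281.8/591.798) = 0.50.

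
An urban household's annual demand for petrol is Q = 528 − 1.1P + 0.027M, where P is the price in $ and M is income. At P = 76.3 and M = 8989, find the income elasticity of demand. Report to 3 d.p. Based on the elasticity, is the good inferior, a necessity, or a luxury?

0.353 (necessity)

At P = 76.3, M = 8989: Q = 686.773.
Holding P constant, ∂Q/∂M = 0.027.
η_M = (∂Q/∂M)·(M/Q) = 0.027 × (8989/686.773) = 0.353.
Since 0 < η < 1, this is a necessity.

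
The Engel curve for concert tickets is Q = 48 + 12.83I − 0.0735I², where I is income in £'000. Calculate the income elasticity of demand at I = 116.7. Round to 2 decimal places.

At I = 116.7: Q = 544.2726.
dQ/dI = 12.83 − 0.147I = -4.32490.
η = (dQ/dI)·(I/Q) = -4.32490 × (116.7/544.2726) = -0.93.

-0.93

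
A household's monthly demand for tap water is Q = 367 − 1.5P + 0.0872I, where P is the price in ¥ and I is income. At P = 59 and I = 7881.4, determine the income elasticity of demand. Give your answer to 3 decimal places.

At P = 59, I = 7881.4: Q = 965.758.
Holding P constant, ∂Q/∂I = 0.0872.
η_I = (∂Q/∂I)·(I/Q) = 0.0872 × (7881.4/965.758) = 0.712.

0.712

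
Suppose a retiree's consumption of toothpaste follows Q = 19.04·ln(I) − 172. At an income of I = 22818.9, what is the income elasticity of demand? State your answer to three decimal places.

0.998

At I = 22818.9: Q = 19.073.
dQ/dI = 19.04/I = 0.000834396 at this income.
η = (dQ/dI)·(I/Q) = 0.000834396 × (22818.9/19.073) = 0.998.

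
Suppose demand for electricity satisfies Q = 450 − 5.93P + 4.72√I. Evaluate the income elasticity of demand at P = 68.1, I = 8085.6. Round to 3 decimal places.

At P = 68.1, I = 8085.6: Q = 470.589.
Holding P constant, ∂Q/∂I = 4.72/(2√I) = 0.0262456.
η_I = (∂Q/∂I)·(I/Q) = 0.0262456 × (8085.6/470.589) = 0.451.

0.451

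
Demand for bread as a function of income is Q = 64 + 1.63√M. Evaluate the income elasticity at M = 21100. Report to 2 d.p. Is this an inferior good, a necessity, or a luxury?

At M = 21100: Q = 300.771.
dQ/dM = 1.63/(2√M) = 0.00561069 at this income.
η = (dQ/dM)·(M/Q) = 0.00561069 × (21100/300.771) = 0.39.
Since 0 < η < 1, the good is a necessity.

0.39 (necessity)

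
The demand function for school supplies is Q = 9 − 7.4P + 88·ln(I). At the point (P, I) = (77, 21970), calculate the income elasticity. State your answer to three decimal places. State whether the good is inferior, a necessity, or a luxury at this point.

At P = 77, I = 21970: Q = 318.974.
Holding P constant, ∂Q/∂I = 88/I = 0.00400546.
η_I = (∂Q/∂I)·(I/Q) = 0.00400546 × (21970/318.974) = 0.276.
Since 0 < η < 1, this is a necessity.

0.276 (necessity)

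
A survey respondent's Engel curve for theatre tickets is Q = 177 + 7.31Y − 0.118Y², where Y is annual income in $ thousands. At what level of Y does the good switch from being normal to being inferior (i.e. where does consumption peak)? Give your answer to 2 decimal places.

30.97

dQ/dY = 7.31 − 0.236Y.
The good is inferior where dQ/dY < 0. Setting dQ/dY = 0 gives Y = 7.31 / 0.236 = 30.97.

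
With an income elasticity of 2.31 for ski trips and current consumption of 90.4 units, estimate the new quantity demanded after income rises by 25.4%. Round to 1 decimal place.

%ΔQ ≈ η × %ΔI = 2.31 × 25.4% = 58.674%.
New Q ≈ 90.4 × (1 + 0.58674) = 143.4.

143.4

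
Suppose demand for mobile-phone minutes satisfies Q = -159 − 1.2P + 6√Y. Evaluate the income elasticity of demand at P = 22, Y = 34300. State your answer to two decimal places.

At P = 22, Y = 34300: Q = 925.816.
Holding P constant, ∂Q/∂Y = 6/(2√Y) = 0.0161985.
η_Y = (∂Q/∂Y)·(Y/Q) = 0.0161985 × (34300/925.816) = 0.60.

0.60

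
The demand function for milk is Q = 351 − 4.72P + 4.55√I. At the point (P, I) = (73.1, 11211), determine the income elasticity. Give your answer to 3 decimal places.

0.494

At P = 73.1, I = 11211: Q = 487.731.
Holding P constant, ∂Q/∂I = 4.55/(2√I) = 0.0214862.
η_I = (∂Q/∂I)·(I/Q) = 0.0214862 × (11211/487.731) = 0.494.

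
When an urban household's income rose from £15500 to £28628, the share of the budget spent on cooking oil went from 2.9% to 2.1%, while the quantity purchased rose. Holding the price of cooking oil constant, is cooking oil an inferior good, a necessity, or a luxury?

Quantity rises but the budget share falls as income rises, so 0 < η < 1.

necessity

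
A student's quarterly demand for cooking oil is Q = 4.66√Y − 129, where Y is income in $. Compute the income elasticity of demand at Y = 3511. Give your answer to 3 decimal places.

0.938

At Y = 3511: Q = 147.122.
dQ/dY = 4.66/(2√Y) = 0.0393224 at this income.
η = (dQ/dY)·(Y/Q) = 0.0393224 × (3511/147.122) = 0.938.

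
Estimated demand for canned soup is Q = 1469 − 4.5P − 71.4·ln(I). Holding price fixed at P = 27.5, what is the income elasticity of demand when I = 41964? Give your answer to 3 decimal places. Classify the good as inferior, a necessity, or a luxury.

-0.122 (inferior good)

At P = 27.5, I = 41964: Q = 585.228.
Holding P constant, ∂Q/∂I = -71.4/I = -0.00170146.
η_I = (∂Q/∂I)·(I/Q) = -0.00170146 × (41964/585.228) = -0.122.
Since η < 0, this is an inferior good.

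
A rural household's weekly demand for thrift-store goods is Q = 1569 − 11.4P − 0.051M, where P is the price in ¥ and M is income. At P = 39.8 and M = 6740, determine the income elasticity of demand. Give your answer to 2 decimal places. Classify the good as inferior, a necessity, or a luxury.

-0.45 (inferior good)

At P = 39.8, M = 6740: Q = 771.540.
Holding P constant, ∂Q/∂M = −0.051.
η_M = (∂Q/∂M)·(M/Q) = -0.051 × (6740/771.540) = -0.45.
Since η < 0, this is an inferior good.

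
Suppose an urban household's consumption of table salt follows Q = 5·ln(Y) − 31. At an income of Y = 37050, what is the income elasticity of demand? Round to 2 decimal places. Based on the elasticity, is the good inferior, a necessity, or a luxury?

At Y = 37050: Q = 21.600.
dQ/dY = 5/Y = 0.000134953 at this income.
η = (dQ/dY)·(Y/Q) = 0.000134953 × (37050/21.600) = 0.23.
Since 0 < η < 1, the good is a necessity.

0.23 (necessity)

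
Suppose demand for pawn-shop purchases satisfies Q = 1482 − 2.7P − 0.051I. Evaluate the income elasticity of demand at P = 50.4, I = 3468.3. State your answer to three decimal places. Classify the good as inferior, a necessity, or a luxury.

At P = 50.4, I = 3468.3: Q = 1169.037.
Holding P constant, ∂Q/∂I = −0.051.
η_I = (∂Q/∂I)·(I/Q) = -0.051 × (3468.3/1169.037) = -0.151.
Since η < 0, this is an inferior good.

-0.151 (inferior good)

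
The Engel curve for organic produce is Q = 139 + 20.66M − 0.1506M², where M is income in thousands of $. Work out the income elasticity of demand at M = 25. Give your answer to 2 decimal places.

At M = 25: Q = 561.3750.
dQ/dM = 20.66 − 0.3012M = 13.13000.
η = (dQ/dM)·(M/Q) = 13.13000 × (25/561.3750) = 0.58.

0.58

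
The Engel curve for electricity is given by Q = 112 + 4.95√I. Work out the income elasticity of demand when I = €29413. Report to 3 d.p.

At I = 29413: Q = 960.936.
dQ/dI = 4.95/(2√I) = 0.0144313 at this income.
η = (dQ/dI)·(I/Q) = 0.0144313 × (29413/960.936) = 0.442.

0.442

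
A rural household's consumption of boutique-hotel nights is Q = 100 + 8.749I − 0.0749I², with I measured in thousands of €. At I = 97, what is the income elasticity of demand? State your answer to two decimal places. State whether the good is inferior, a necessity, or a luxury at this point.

At I = 97: Q = 243.9189.
dQ/dI = 8.749 − 0.1498I = -5.78160.
η = (dQ/dI)·(I/Q) = -5.78160 × (97/243.9189) = -2.30.
η < 0 ⇒ inferior good.

-2.30 (inferior good)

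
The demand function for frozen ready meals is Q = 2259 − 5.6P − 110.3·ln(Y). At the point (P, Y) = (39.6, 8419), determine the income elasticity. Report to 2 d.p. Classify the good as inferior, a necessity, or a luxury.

At P = 39.6, Y = 8419: Q = 1040.321.
Holding P constant, ∂Q/∂Y = -110.3/Y = -0.0131013.
η_Y = (∂Q/∂Y)·(Y/Q) = -0.0131013 × (8419/1040.321) = -0.11.
Since η < 0, this is an inferior good.

-0.11 (inferior good)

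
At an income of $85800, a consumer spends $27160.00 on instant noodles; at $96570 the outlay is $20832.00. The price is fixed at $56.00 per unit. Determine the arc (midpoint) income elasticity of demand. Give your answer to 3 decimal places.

-2.233

With a constant price, Q₁ = 27160.00/56.00 = 485.000 and Q₂ = 20832.00/56.00 = 372.000 (equivalently, work directly with expenditure since P cancels).
Midpoint %ΔQ = (20832.00 − 27160.00)/23996.00 = -0.26371; midpoint %ΔI = (96570 − 85800)/91185 = 0.11811.
η = -0.26371 / 0.11811 = -2.233.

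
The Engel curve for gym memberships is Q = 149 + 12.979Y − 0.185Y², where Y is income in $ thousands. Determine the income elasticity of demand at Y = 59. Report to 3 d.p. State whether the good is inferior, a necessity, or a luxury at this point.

At Y = 59: Q = 270.7760.
dQ/dY = 12.979 − 0.37Y = -8.85100.
η = (dQ/dY)·(Y/Q) = -8.85100 × (59/270.7760) = -1.929.
η < 0 ⇒ inferior good.

-1.929 (inferior good)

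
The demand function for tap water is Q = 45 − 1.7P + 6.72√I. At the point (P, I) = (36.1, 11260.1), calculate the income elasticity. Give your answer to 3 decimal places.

At P = 36.1, I = 11260.1: Q = 696.714.
Holding P constant, ∂Q/∂I = 6.72/(2√I) = 0.0316642.
η_I = (∂Q/∂I)·(I/Q) = 0.0316642 × (11260.1/696.714) = 0.512.

0.512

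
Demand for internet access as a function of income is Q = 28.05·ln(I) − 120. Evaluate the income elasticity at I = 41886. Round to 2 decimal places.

0.16

At I = 41886: Q = 178.528.
dQ/dI = 28.05/I = 0.000669675 at this income.
η = (dQ/dI)·(I/Q) = 0.000669675 × (41886/178.528) = 0.16.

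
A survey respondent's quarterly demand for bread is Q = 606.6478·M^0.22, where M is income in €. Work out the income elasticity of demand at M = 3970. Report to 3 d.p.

0.220

For Q = A·M^β the income elasticity is constant and equal to β.
Here β = 0.22, so η = 0.220.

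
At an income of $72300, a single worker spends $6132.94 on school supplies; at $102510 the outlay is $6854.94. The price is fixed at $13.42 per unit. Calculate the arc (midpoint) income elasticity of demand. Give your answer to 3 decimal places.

0.322

With a constant price, Q₁ = 6132.94/13.42 = 457.000 and Q₂ = 6854.94/13.42 = 510.800 (equivalently, work directly with expenditure since P cancels).
Midpoint %ΔQ = (6854.94 − 6132.94)/6493.94 = 0.11118; midpoint %ΔI = (102510 − 72300)/87405 = 0.34563.
η = 0.11118 / 0.34563 = 0.322.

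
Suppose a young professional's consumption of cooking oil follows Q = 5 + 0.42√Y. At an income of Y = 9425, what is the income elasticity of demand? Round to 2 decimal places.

At Y = 9425: Q = 45.775.
dQ/dY = 0.42/(2√Y) = 0.00216311 at this income.
η = (dQ/dY)·(Y/Q) = 0.00216311 × (9425/45.775) = 0.45.

0.45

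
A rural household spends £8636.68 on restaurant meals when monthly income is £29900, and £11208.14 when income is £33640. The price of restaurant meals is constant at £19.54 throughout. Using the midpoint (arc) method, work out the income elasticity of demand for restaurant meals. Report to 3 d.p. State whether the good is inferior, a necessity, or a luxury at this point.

With a constant price, Q₁ = 8636.68/19.54 = 442.000 and Q₂ = 11208.14/19.54 = 573.600 (equivalently, work directly with expenditure since P cancels).
Midpoint %ΔQ = (11208.14 − 8636.68)/9922.41 = 0.25916; midpoint %ΔI = (33640 − 29900)/31770 = 0.11772.
η = 0.25916 / 0.11772 = 2.201.
η > 1 ⇒ luxury.

2.201 (luxury)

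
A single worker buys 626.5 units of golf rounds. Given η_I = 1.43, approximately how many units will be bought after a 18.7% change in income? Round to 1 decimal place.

%ΔQ ≈ η × %ΔI = 1.43 × 18.7% = 26.741%.
New Q ≈ 626.5 × (1 + 0.26741) = 794.0.

794.0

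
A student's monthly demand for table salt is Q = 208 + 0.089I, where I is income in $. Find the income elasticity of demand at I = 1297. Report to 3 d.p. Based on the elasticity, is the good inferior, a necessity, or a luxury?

0.357 (necessity)

At I = 1297: Q = 323.433.
dQ/dI = 0.089.
η = (dQ/dI)·(I/Q) = 0.089 × (1297/323.433) = 0.357.
Since 0 < η < 1, the good is a necessity.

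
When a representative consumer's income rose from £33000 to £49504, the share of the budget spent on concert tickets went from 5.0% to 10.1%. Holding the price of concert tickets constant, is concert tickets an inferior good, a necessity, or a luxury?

The budget share rises as income rises, so η > 1.

luxury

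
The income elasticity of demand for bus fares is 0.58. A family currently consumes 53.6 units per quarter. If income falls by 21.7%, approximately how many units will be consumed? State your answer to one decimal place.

%ΔQ ≈ η × %ΔI = 0.58 × (-21.7%) = -12.586%.
New Q ≈ 53.6 × (1 − 0.12586) = 46.9.

46.9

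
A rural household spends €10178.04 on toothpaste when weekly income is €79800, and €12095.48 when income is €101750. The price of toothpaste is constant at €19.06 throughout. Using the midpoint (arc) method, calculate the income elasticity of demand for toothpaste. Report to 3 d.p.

0.712

With a constant price, Q₁ = 10178.04/19.06 = 534.000 and Q₂ = 12095.48/19.06 = 634.600 (equivalently, work directly with expenditure since P cancels).
Midpoint %ΔQ = (12095.48 − 10178.04)/11136.76 = 0.17217; midpoint %ΔI = (101750 − 79800)/90775 = 0.24181.
η = 0.17217 / 0.24181 = 0.712.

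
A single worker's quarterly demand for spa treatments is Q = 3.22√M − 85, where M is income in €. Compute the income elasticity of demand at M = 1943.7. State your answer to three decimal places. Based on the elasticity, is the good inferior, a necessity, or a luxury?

1.246 (luxury)

At M = 1943.7: Q = 56.961.
dQ/dM = 3.22/(2√M) = 0.0365184 at this income.
η = (dQ/dM)·(M/Q) = 0.0365184 × (1943.7/56.961) = 1.246.
Since η > 1, the good is a luxury.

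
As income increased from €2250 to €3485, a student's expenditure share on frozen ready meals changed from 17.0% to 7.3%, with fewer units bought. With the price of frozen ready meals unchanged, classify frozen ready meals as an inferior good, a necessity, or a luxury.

Quantity demanded falls as income rises, so η < 0.

inferior good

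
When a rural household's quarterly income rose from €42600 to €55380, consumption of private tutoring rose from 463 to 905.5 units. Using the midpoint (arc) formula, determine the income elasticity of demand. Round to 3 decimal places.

2.479

ΔQ = 905.5 − 463 = 442.5; midpoint Q̄ = (463 + 905.5)/2 = 684.25.
ΔI = 55380 − 42600 = 12780; midpoint Ī = (42600 + 55380)/2 = 48990.
η = (ΔQ/Q̄) ÷ (ΔI/Ī) = (442.5/684.25) ÷ (12780/48990) = 2.479.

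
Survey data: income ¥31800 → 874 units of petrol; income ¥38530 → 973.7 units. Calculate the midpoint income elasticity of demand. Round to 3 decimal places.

0.564

ΔQ = 973.7 − 874 = 99.7; midpoint Q̄ = (874 + 973.7)/2 = 923.85.
ΔI = 38530 − 31800 = 6730; midpoint Ī = (31800 + 38530)/2 = 35165.
η = (ΔQ/Q̄) ÷ (ΔI/Ī) = (99.7/923.85) ÷ (6730/35165) = 0.564.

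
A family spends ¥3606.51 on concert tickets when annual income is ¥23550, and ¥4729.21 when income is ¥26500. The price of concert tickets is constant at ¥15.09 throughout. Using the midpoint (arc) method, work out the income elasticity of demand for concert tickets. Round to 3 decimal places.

2.285

With a constant price, Q₁ = 3606.51/15.09 = 239.000 and Q₂ = 4729.21/15.09 = 313.400 (equivalently, work directly with expenditure since P cancels).
Midpoint %ΔQ = (4729.21 − 3606.51)/4167.86 = 0.26937; midpoint %ΔI = (26500 − 23550)/25025 = 0.11788.
η = 0.26937 / 0.11788 = 2.285.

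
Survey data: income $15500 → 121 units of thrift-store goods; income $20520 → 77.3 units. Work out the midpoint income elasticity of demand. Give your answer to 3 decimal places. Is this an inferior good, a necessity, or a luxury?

-1.581 (inferior good)

ΔQ = 77.3 − 121 = -43.7; midpoint Q̄ = (121 + 77.3)/2 = 99.15.
ΔI = 20520 − 15500 = 5020; midpoint Ī = (15500 + 20520)/2 = 18010.
η = (ΔQ/Q̄) ÷ (ΔI/Ī) = (-43.7/99.15) ÷ (5020/18010) = -1.581.
η < 0 ⇒ inferior good.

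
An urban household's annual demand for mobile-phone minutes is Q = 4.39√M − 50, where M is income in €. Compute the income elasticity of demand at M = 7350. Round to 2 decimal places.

At M = 7350: Q = 326.364.
dQ/dM = 4.39/(2√M) = 0.025603 at this income.
η = (dQ/dM)·(M/Q) = 0.025603 × (7350/326.364) = 0.58.

0.58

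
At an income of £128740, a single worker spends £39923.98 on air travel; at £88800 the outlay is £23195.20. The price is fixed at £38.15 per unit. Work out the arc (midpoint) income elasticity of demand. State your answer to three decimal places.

1.444

With a constant price, Q₁ = 39923.98/38.15 = 1046.500 and Q₂ = 23195.20/38.15 = 608.000 (equivalently, work directly with expenditure since P cancels).
Midpoint %ΔQ = (23195.20 − 39923.98)/31559.59 = -0.53007; midpoint %ΔI = (88800 − 128740)/108770 = -0.36720.
η = -0.53007 / -0.36720 = 1.444.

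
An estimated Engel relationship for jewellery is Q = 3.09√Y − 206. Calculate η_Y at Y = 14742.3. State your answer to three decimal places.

1.109

At Y = 14742.3: Q = 169.181.
dQ/dY = 3.09/(2√Y) = 0.0127247 at this income.
η = (dQ/dY)·(Y/Q) = 0.0127247 × (14742.3/169.181) = 1.109.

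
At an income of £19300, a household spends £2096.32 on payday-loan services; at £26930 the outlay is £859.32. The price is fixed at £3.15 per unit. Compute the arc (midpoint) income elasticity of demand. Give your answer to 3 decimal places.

With a constant price, Q₁ = 2096.32/3.15 = 665.498 and Q₂ = 859.32/3.15 = 272.800 (equivalently, work directly with expenditure since P cancels).
Midpoint %ΔQ = (859.32 − 2096.32)/1477.82 = -0.83704; midpoint %ΔI = (26930 − 19300)/23115 = 0.33009.
η = -0.83704 / 0.33009 = -2.536.

-2.536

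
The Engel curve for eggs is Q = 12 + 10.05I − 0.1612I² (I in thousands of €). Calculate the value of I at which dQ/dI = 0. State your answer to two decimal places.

31.17

dQ/dI = 10.05 − 0.3224I.
The good is inferior where dQ/dI < 0. Setting dQ/dI = 0 gives I = 10.05 / 0.3224 = 31.17.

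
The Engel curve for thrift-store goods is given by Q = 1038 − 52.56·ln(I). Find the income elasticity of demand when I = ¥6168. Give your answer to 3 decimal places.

At I = 6168: Q = 579.302.
dQ/dI = -52.56/I = -0.0085214 at this income.
η = (dQ/dI)·(I/Q) = -0.0085214 × (6168/579.302) = -0.091.

-0.091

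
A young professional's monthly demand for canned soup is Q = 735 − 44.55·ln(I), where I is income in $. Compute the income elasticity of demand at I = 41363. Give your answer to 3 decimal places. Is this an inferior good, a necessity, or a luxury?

At I = 41363: Q = 261.427.
dQ/dI = -44.55/I = -0.00107705 at this income.
η = (dQ/dI)·(I/Q) = -0.00107705 × (41363/261.427) = -0.170.
Since η < 0, the good is an inferior good.

-0.170 (inferior good)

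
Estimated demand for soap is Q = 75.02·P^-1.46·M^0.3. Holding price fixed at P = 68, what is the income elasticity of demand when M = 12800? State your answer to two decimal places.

For a multiplicative demand Q = A·P^α·M^β, the income elasticity is β everywhere.
Here β = 0.3, so η = 0.30.

0.30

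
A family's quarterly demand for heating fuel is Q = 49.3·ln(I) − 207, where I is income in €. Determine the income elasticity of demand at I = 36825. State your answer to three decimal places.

0.158

At I = 36825: Q = 311.337.
dQ/dI = 49.3/I = 0.00133876 at this income.
η = (dQ/dI)·(I/Q) = 0.00133876 × (36825/311.337) = 0.158.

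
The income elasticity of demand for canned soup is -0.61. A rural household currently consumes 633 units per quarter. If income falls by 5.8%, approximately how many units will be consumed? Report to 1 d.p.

655.4

%ΔQ ≈ η × %ΔI = -0.61 × (-5.8%) = 3.538%.
New Q ≈ 633 × (1 + 0.03538) = 655.4.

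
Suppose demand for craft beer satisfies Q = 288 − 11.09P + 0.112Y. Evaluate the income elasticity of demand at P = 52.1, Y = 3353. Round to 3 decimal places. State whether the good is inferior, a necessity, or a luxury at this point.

4.380 (luxury)

At P = 52.1, Y = 3353: Q = 85.747.
Holding P constant, ∂Q/∂Y = 0.112.
η_Y = (∂Q/∂Y)·(Y/Q) = 0.112 × (3353/85.747) = 4.380.
Since η > 1, this is a luxury.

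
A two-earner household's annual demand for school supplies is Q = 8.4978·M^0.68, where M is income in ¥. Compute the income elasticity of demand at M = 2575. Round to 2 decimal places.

For Q = A·M^β the income elasticity is constant and equal to β.
Here β = 0.68, so η = 0.68.

0.68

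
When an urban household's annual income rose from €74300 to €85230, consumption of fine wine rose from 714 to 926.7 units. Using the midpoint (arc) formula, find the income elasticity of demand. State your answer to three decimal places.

ΔQ = 926.7 − 714 = 212.7; midpoint Q̄ = (714 + 926.7)/2 = 820.35.
ΔI = 85230 − 74300 = 10930; midpoint Ī = (74300 + 85230)/2 = 79765.
η = (ΔQ/Q̄) ÷ (ΔI/Ī) = (212.7/820.35) ÷ (10930/79765) = 1.892.

1.892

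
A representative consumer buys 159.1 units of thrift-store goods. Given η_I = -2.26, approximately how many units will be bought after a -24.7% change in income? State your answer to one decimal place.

%ΔQ ≈ η × %ΔI = -2.26 × (-24.7%) = 55.822%.
New Q ≈ 159.1 × (1 + 0.55822) = 247.9.

247.9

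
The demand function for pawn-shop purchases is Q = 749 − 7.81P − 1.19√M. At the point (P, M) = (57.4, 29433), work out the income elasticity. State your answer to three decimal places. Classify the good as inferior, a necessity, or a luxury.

At P = 57.4, M = 29433: Q = 96.549.
Holding P constant, ∂Q/∂M = -1.19/(2√M) = -0.00346816.
η_M = (∂Q/∂M)·(M/Q) = -0.00346816 × (29433/96.549) = -1.057.
Since η < 0, this is an inferior good.

-1.057 (inferior good)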